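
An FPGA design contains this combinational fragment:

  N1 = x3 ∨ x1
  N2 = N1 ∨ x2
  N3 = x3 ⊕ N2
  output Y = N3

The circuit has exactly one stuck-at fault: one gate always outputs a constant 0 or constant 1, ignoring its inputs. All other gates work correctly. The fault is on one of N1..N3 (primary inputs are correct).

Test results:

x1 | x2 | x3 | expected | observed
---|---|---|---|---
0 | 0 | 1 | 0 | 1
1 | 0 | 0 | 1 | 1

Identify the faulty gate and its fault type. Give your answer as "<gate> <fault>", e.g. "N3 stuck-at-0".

Fault-free values for test 1 (x1=0, x2=0, x3=1): N1=1, N2=1, N3=0, giving Y=0. Observed 1.
Test 1: faults giving observed 1 are {N1 stuck-at-0, N2 stuck-at-0, N3 stuck-at-1}.
Test 2 (x1=1, x2=0, x3=0): fault-free N1=1, N2=1, N3=1 → 1; observed 1. Eliminates N1 stuck-at-0, N2 stuck-at-0.
Only N3 stuck-at-1 is consistent with every test.

N3 stuck-at-1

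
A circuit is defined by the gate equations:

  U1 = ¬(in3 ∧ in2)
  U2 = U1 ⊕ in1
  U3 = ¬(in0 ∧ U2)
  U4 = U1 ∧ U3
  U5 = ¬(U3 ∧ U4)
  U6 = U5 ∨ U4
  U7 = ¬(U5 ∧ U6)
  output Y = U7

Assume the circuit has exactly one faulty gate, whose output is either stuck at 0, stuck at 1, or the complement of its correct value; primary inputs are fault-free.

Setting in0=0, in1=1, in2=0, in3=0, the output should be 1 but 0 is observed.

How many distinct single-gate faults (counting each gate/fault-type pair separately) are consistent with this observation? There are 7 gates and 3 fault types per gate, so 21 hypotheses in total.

Fault-free: U1=1, U2=0, U3=1, U4=1, U5=0, U6=1, U7=1 → 1. Observed 0.
  U1: stuck-at-0, inverted output ✓; others ✗
  U2: none of the 3 fault types match ✗
  U3: stuck-at-0, inverted output ✓; others ✗
  U4: stuck-at-0, inverted output ✓; others ✗
  U5: stuck-at-1, inverted output ✓; others ✗
  U6: none of the 3 fault types match ✗
  U7: stuck-at-0, inverted output ✓; others ✗
Consistent faults: {U1 stuck-at-0, U1 inverted output, U3 stuck-at-0, U3 inverted output, U4 stuck-at-0, U4 inverted output, U5 stuck-at-1, U5 inverted output, U7 stuck-at-0, U7 inverted output} — 10 in all.

10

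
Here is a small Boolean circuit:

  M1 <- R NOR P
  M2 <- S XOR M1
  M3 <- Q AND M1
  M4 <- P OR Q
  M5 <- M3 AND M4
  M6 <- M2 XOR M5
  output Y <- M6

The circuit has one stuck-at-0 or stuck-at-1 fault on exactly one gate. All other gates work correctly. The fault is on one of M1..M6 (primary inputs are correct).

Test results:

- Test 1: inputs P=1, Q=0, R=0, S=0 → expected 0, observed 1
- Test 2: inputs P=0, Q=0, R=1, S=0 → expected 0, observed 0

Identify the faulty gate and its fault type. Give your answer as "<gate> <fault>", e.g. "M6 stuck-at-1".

M3 stuck-at-1

Fault-free values for test 1 (P=1, Q=0, R=0, S=0): M1=0, M2=0, M3=0, M4=1, M5=0, M6=0, giving Y=0. Observed 1.
Test 1: faults giving observed 1 are {M1 stuck-at-1, M2 stuck-at-1, M3 stuck-at-1, M5 stuck-at-1, M6 stuck-at-1}.
Test 2 (P=0, Q=0, R=1, S=0): fault-free M1=0, M2=0, M3=0, M4=0, M5=0, M6=0 → 0; observed 0. Eliminates M1 stuck-at-1, M2 stuck-at-1, M5 stuck-at-1, M6 stuck-at-1.
Only M3 stuck-at-1 is consistent with every test.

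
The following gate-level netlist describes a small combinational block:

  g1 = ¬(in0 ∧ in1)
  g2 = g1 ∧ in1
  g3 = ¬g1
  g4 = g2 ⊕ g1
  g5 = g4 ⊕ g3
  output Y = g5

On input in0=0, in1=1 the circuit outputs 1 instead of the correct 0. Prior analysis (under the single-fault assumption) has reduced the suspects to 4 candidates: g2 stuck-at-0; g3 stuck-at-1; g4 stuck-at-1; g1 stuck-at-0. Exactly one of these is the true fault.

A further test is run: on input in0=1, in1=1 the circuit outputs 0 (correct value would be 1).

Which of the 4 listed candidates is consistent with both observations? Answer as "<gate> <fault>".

Evaluate each candidate on input in0=1, in1=1:
  g2 stuck-at-0: g1=0, g2=0 [stuck-at-0], g3=1, g4=0, g5=1 → 1 — eliminated
  g3 stuck-at-1: g1=0, g2=0, g3=1 [stuck-at-1], g4=0, g5=1 → 1 — eliminated
  g4 stuck-at-1: g1=0, g2=0, g3=1, g4=1 [stuck-at-1], g5=0 → 0 — matches
  g1 stuck-at-0: g1=0 [stuck-at-0], g2=0, g3=1, g4=0, g5=1 → 1 — eliminated
Only g4 stuck-at-1 reproduces the observed 0.

g4 stuck-at-1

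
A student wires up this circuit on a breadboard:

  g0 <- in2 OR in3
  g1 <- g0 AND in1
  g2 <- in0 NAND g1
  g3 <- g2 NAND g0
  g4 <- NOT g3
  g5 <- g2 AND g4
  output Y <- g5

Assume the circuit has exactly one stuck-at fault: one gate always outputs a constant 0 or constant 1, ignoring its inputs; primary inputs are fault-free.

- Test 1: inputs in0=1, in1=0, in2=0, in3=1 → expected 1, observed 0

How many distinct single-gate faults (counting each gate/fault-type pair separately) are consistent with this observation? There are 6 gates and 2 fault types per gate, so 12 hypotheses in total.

Fault-free: g0=1, g1=0, g2=1, g3=0, g4=1, g5=1 → 1. Observed 0.
  g0 stuck-at-0: output 0 ✓
  g0 stuck-at-1: output 1 ✗
  g1 stuck-at-0: output 1 ✗
  g1 stuck-at-1: output 0 ✓
  g2 stuck-at-0: output 0 ✓
  g2 stuck-at-1: output 1 ✗
  g3 stuck-at-0: output 1 ✗
  g3 stuck-at-1: output 0 ✓
  g4 stuck-at-0: output 0 ✓
  g4 stuck-at-1: output 1 ✗
  g5 stuck-at-0: output 0 ✓
  g5 stuck-at-1: output 1 ✗
Consistent faults: {g0 stuck-at-0, g1 stuck-at-1, g2 stuck-at-0, g3 stuck-at-1, g4 stuck-at-0, g5 stuck-at-0} — 6 in all.

6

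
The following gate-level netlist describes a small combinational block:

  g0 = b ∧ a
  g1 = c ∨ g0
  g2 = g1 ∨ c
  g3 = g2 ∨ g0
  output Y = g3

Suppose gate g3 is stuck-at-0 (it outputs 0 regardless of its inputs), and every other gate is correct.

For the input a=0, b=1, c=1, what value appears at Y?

0

Propagate with g3 forced: g0=0, g1=1, g2=1, g3=0 [stuck-at-0].
So Y = 0. (Without the fault it would be 1.)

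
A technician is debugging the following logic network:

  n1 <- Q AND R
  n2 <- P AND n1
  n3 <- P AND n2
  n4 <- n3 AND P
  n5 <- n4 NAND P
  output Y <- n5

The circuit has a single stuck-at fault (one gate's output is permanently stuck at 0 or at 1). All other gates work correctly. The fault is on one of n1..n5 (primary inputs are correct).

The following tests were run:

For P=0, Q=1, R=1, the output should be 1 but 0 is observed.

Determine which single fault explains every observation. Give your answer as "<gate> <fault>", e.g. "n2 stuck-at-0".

n5 stuck-at-0

Fault-free values for test 1 (P=0, Q=1, R=1): n1=1, n2=0, n3=0, n4=0, n5=1, giving Y=1. Observed 0.
Test 1: faults giving observed 0 are {n5 stuck-at-0}.
Only n5 stuck-at-0 is consistent with every test.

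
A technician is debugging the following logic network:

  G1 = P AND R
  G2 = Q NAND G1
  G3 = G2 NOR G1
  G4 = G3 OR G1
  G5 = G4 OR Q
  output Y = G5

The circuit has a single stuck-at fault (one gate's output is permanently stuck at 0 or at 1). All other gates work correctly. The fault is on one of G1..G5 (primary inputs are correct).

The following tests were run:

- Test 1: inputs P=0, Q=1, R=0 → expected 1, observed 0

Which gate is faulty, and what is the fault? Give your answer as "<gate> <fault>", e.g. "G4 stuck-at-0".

G5 stuck-at-0

Fault-free values for test 1 (P=0, Q=1, R=0): G1=0, G2=1, G3=0, G4=0, G5=1, giving Y=1. Observed 0.
Test 1: faults giving observed 0 are {G5 stuck-at-0}.
Only G5 stuck-at-0 is consistent with every test.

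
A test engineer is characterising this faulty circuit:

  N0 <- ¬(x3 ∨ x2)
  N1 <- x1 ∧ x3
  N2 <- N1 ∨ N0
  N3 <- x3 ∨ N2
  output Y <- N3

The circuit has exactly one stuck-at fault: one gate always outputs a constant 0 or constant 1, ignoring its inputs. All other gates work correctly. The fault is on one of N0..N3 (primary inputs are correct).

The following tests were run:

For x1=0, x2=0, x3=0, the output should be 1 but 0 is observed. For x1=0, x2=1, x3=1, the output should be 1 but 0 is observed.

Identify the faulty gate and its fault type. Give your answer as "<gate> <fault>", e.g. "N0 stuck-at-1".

N3 stuck-at-0

Fault-free values for test 1 (x1=0, x2=0, x3=0): N0=1, N1=0, N2=1, N3=1, giving Y=1. Observed 0.
Test 1: faults giving observed 0 are {N0 stuck-at-0, N2 stuck-at-0, N3 stuck-at-0}.
Test 2 (x1=0, x2=1, x3=1): fault-free N0=0, N1=0, N2=0, N3=1 → 1; observed 0. Eliminates N0 stuck-at-0, N2 stuck-at-0.
Only N3 stuck-at-0 is consistent with every test.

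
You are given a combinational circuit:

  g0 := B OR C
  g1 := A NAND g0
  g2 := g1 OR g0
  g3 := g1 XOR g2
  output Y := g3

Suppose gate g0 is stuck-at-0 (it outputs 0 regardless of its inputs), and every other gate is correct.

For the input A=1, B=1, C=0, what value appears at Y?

0

Propagate with g0 forced: g0=0 [stuck-at-0], g1=1, g2=1, g3=0.
So Y = 0. (Without the fault it would be 1.)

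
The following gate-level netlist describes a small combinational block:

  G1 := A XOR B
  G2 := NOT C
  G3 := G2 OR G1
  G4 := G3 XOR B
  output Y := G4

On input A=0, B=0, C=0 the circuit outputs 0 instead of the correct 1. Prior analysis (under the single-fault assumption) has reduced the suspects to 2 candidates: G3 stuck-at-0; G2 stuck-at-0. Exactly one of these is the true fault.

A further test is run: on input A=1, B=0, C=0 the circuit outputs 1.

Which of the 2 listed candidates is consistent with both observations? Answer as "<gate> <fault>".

G2 stuck-at-0

Evaluate each candidate on input A=1, B=0, C=0:
  G3 stuck-at-0: G1=1, G2=1, G3=0 [stuck-at-0], G4=0 → 0 — eliminated
  G2 stuck-at-0: G1=1, G2=0 [stuck-at-0], G3=1, G4=1 → 1 — matches
Only G2 stuck-at-0 reproduces the observed 1.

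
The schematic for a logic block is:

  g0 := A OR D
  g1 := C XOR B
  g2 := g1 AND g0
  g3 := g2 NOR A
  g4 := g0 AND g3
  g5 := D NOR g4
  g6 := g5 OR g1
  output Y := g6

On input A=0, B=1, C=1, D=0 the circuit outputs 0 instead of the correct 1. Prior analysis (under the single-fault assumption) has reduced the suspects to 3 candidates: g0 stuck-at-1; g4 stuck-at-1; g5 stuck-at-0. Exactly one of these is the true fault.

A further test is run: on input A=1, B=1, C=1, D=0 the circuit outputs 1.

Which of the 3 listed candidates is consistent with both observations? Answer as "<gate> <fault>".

Evaluate each candidate on input A=1, B=1, C=1, D=0:
  g0 stuck-at-1: g0=1 [stuck-at-1], g1=0, g2=0, g3=0, g4=0, g5=1, g6=1 → 1 — matches
  g4 stuck-at-1: g0=1, g1=0, g2=0, g3=0, g4=1 [stuck-at-1], g5=0, g6=0 → 0 — eliminated
  g5 stuck-at-0: g0=1, g1=0, g2=0, g3=0, g4=0, g5=0 [stuck-at-0], g6=0 → 0 — eliminated
Only g0 stuck-at-1 reproduces the observed 1.

g0 stuck-at-1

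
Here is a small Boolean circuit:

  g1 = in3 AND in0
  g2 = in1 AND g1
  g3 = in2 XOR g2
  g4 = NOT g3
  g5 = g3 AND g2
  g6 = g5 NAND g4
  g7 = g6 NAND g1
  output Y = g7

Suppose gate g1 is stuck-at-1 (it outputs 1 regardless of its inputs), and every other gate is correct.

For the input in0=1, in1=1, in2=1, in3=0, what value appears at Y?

Propagate with g1 forced: g1=1 [stuck-at-1], g2=1, g3=0, g4=1, g5=0, g6=1, g7=0.
So Y = 0. (Without the fault it would be 1.)

0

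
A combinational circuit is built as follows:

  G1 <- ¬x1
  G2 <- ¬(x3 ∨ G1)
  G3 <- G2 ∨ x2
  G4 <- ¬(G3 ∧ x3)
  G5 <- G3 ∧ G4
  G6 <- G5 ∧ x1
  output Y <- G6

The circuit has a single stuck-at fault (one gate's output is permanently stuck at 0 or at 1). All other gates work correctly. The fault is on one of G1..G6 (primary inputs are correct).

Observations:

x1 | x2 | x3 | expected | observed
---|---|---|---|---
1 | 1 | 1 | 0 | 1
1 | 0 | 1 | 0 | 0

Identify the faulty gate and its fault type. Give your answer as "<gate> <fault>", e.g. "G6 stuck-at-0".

G4 stuck-at-1

Fault-free values for test 1 (x1=1, x2=1, x3=1): G1=0, G2=0, G3=1, G4=0, G5=0, G6=0, giving Y=0. Observed 1.
Test 1: faults giving observed 1 are {G4 stuck-at-1, G5 stuck-at-1, G6 stuck-at-1}.
Test 2 (x1=1, x2=0, x3=1): fault-free G1=0, G2=0, G3=0, G4=1, G5=0, G6=0 → 0; observed 0. Eliminates G5 stuck-at-1, G6 stuck-at-1.
Only G4 stuck-at-1 is consistent with every test.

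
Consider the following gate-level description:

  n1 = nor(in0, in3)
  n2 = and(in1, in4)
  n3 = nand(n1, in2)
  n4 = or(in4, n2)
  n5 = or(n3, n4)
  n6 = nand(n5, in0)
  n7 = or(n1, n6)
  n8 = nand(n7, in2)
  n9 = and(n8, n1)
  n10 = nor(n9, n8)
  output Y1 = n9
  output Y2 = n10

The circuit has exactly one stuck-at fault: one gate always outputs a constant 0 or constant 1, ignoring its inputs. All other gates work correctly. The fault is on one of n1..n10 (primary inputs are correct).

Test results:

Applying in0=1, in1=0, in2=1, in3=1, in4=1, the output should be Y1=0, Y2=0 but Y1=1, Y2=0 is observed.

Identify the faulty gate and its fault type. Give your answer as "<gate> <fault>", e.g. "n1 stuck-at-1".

Fault-free values for test 1 (in0=1, in1=0, in2=1, in3=1, in4=1): n1=0, n2=0, n3=1, n4=1, n5=1, n6=0, n7=0, n8=1, n9=0, n10=0, giving Y1=0, Y2=0. Observed Y1=1, Y2=0.
Test 1: faults giving observed Y1=1, Y2=0 are {n9 stuck-at-1}.
Only n9 stuck-at-1 is consistent with every test.

n9 stuck-at-1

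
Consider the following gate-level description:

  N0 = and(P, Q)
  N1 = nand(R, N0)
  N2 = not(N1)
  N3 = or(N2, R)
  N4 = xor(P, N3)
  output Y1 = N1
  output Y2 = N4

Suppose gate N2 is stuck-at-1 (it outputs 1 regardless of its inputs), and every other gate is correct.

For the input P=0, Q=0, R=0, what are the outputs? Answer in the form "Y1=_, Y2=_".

Propagate with N2 forced: N0=0, N1=1, N2=1 [stuck-at-1], N3=1, N4=1.
So the outputs are Y1=1, Y2=1. (Without the fault they would be Y1=1, Y2=0.)

Y1=1, Y2=1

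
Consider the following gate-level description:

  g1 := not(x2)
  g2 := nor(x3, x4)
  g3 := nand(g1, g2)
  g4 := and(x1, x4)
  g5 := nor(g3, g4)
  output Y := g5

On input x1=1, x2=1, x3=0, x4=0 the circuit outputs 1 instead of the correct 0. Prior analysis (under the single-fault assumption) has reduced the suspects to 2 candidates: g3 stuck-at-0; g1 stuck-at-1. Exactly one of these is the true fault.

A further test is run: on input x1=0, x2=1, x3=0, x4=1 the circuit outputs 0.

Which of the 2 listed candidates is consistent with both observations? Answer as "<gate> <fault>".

Evaluate each candidate on input x1=0, x2=1, x3=0, x4=1:
  g3 stuck-at-0: g1=0, g2=0, g3=0 [stuck-at-0], g4=0, g5=1 → 1 — eliminated
  g1 stuck-at-1: g1=1 [stuck-at-1], g2=0, g3=1, g4=0, g5=0 → 0 — matches
Only g1 stuck-at-1 reproduces the observed 0.

g1 stuck-at-1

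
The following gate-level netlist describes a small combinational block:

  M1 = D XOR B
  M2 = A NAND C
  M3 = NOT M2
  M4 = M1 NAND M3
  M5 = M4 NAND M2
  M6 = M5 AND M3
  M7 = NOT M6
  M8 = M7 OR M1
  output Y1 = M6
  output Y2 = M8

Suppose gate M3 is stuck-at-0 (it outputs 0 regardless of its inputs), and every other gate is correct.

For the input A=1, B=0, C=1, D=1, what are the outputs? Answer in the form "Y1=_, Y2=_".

Y1=0, Y2=1

Propagate with M3 forced: M1=1, M2=0, M3=0 [stuck-at-0], M4=1, M5=1, M6=0, M7=1, M8=1.
So the outputs are Y1=0, Y2=1. (Without the fault they would be Y1=1, Y2=1.)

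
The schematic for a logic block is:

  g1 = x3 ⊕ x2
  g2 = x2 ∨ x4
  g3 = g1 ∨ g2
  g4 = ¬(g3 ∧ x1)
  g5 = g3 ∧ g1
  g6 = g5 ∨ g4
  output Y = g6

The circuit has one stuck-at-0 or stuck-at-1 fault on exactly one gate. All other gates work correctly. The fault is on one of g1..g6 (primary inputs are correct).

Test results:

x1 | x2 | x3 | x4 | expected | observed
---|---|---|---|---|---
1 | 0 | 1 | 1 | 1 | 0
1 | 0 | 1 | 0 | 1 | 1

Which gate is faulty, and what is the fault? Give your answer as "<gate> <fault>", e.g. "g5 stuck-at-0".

Fault-free values for test 1 (x1=1, x2=0, x3=1, x4=1): g1=1, g2=1, g3=1, g4=0, g5=1, g6=1, giving Y=1. Observed 0.
Test 1: faults giving observed 0 are {g1 stuck-at-0, g5 stuck-at-0, g6 stuck-at-0}.
Test 2 (x1=1, x2=0, x3=1, x4=0): fault-free g1=1, g2=0, g3=1, g4=0, g5=1, g6=1 → 1; observed 1. Eliminates g5 stuck-at-0, g6 stuck-at-0.
Only g1 stuck-at-0 is consistent with every test.

g1 stuck-at-0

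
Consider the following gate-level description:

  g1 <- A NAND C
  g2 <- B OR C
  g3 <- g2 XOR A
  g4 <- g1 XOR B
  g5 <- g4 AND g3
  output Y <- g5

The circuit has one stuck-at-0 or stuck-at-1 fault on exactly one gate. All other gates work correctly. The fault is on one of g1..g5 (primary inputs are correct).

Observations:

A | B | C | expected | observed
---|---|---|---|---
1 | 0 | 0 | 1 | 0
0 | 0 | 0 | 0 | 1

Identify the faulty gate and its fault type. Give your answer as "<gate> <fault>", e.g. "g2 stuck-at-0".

g2 stuck-at-1

Fault-free values for test 1 (A=1, B=0, C=0): g1=1, g2=0, g3=1, g4=1, g5=1, giving Y=1. Observed 0.
Test 1: faults giving observed 0 are {g1 stuck-at-0, g2 stuck-at-1, g3 stuck-at-0, g4 stuck-at-0, g5 stuck-at-0}.
Test 2 (A=0, B=0, C=0): fault-free g1=1, g2=0, g3=0, g4=1, g5=0 → 0; observed 1. Eliminates g1 stuck-at-0, g3 stuck-at-0, g4 stuck-at-0, g5 stuck-at-0.
Only g2 stuck-at-1 is consistent with every test.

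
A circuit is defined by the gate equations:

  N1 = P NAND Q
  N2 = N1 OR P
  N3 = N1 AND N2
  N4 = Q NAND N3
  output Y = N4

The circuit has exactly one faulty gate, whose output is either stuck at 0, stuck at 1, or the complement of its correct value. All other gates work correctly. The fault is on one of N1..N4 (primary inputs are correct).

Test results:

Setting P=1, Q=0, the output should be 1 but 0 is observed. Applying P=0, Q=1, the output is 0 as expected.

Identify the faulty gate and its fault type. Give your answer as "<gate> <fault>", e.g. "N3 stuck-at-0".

N4 stuck-at-0

Fault-free values for test 1 (P=1, Q=0): N1=1, N2=1, N3=1, N4=1, giving Y=1. Observed 0.
Test 1: faults giving observed 0 are {N4 stuck-at-0, N4 inverted output}.
Test 2 (P=0, Q=1): fault-free N1=1, N2=1, N3=1, N4=0 → 0; observed 0. Eliminates N4 inverted output.
Only N4 stuck-at-0 is consistent with every test.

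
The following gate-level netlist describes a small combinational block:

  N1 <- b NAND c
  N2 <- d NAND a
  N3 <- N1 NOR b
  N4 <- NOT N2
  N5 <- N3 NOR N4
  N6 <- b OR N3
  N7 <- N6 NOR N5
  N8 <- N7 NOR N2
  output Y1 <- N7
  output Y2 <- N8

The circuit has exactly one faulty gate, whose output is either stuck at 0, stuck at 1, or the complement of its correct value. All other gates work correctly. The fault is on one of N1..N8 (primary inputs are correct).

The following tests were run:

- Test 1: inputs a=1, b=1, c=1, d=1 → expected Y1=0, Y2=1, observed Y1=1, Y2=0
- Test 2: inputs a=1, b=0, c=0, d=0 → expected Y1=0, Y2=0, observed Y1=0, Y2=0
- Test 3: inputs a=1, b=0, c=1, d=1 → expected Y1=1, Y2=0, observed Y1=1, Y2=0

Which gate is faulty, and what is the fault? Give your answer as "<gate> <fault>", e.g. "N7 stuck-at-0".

Fault-free values for test 1 (a=1, b=1, c=1, d=1): N1=0, N2=0, N3=0, N4=1, N5=0, N6=1, N7=0, N8=1, giving Y1=0, Y2=1. Observed Y1=1, Y2=0.
Test 1: faults giving observed Y1=1, Y2=0 are {N6 stuck-at-0, N6 inverted output, N7 stuck-at-1, N7 inverted output}.
Test 2 (a=1, b=0, c=0, d=0): fault-free N1=1, N2=1, N3=0, N4=0, N5=1, N6=0, N7=0, N8=0 → Y1=0, Y2=0; observed Y1=0, Y2=0. Eliminates N7 stuck-at-1, N7 inverted output.
Test 3 (a=1, b=0, c=1, d=1): fault-free N1=1, N2=0, N3=0, N4=1, N5=0, N6=0, N7=1, N8=0 → Y1=1, Y2=0; observed Y1=1, Y2=0. Eliminates N6 inverted output.
Only N6 stuck-at-0 is consistent with every test.

N6 stuck-at-0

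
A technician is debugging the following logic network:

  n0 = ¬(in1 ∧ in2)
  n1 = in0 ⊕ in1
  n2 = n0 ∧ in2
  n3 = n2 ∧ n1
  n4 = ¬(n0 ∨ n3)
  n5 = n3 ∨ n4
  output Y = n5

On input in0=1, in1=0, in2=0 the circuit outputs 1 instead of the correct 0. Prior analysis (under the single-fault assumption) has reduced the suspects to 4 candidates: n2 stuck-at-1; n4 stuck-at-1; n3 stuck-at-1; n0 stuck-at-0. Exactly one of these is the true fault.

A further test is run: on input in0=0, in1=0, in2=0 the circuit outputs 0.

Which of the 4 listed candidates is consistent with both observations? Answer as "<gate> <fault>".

Evaluate each candidate on input in0=0, in1=0, in2=0:
  n2 stuck-at-1: n0=1, n1=0, n2=1 [stuck-at-1], n3=0, n4=0, n5=0 → 0 — matches
  n4 stuck-at-1: n0=1, n1=0, n2=0, n3=0, n4=1 [stuck-at-1], n5=1 → 1 — eliminated
  n3 stuck-at-1: n0=1, n1=0, n2=0, n3=1 [stuck-at-1], n4=0, n5=1 → 1 — eliminated
  n0 stuck-at-0: n0=0 [stuck-at-0], n1=0, n2=0, n3=0, n4=1, n5=1 → 1 — eliminated
Only n2 stuck-at-1 reproduces the observed 0.

n2 stuck-at-1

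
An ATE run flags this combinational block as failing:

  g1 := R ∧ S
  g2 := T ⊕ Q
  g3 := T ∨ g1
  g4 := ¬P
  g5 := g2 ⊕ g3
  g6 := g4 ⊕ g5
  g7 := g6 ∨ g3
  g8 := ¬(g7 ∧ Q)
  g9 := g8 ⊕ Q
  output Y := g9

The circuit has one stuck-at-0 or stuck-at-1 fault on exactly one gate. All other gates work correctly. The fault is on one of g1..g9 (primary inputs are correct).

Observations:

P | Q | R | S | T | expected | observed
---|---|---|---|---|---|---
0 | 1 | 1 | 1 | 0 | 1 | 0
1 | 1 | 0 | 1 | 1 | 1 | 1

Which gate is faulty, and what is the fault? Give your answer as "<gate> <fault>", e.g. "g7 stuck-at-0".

Fault-free values for test 1 (P=0, Q=1, R=1, S=1, T=0): g1=1, g2=1, g3=1, g4=1, g5=0, g6=1, g7=1, g8=0, g9=1, giving Y=1. Observed 0.
Test 1: faults giving observed 0 are {g1 stuck-at-0, g3 stuck-at-0, g7 stuck-at-0, g8 stuck-at-1, g9 stuck-at-0}.
Test 2 (P=1, Q=1, R=0, S=1, T=1): fault-free g1=0, g2=0, g3=1, g4=0, g5=1, g6=1, g7=1, g8=0, g9=1 → 1; observed 1. Eliminates g3 stuck-at-0, g7 stuck-at-0, g8 stuck-at-1, g9 stuck-at-0.
Only g1 stuck-at-0 is consistent with every test.

g1 stuck-at-0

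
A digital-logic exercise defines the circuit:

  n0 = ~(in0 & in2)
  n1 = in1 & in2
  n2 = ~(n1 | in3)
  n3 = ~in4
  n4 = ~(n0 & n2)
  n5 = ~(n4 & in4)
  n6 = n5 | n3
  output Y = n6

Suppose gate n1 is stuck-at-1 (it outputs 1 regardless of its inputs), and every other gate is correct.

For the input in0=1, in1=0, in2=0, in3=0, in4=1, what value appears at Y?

0

Propagate with n1 forced: n0=1, n1=1 [stuck-at-1], n2=0, n3=0, n4=1, n5=0, n6=0.
So Y = 0. (Without the fault it would be 1.)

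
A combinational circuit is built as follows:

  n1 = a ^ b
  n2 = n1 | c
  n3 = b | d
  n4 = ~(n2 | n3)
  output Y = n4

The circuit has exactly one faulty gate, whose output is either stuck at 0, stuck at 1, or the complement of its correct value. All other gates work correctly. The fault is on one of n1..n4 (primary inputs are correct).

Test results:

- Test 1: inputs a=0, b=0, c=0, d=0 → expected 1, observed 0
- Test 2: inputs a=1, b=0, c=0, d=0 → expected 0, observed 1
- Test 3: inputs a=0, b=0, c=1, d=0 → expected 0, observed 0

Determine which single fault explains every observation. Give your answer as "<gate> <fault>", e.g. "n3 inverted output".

Fault-free values for test 1 (a=0, b=0, c=0, d=0): n1=0, n2=0, n3=0, n4=1, giving Y=1. Observed 0.
Test 1: faults giving observed 0 are {n1 stuck-at-1, n1 inverted output, n2 stuck-at-1, n2 inverted output, n3 stuck-at-1, n3 inverted output, n4 stuck-at-0, n4 inverted output}.
Test 2 (a=1, b=0, c=0, d=0): fault-free n1=1, n2=1, n3=0, n4=0 → 0; observed 1. Eliminates n1 stuck-at-1, n2 stuck-at-1, n3 stuck-at-1, n3 inverted output, n4 stuck-at-0.
Test 3 (a=0, b=0, c=1, d=0): fault-free n1=0, n2=1, n3=0, n4=0 → 0; observed 0. Eliminates n2 inverted output, n4 inverted output.
Only n1 inverted output is consistent with every test.

n1 inverted output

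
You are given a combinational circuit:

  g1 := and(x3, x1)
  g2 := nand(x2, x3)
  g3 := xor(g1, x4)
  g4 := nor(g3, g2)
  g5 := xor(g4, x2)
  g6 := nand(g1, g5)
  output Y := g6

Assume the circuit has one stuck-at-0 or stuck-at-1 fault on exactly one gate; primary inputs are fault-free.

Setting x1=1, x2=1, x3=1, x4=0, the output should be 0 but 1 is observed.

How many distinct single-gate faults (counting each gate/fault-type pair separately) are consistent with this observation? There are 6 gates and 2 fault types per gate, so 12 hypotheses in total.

Fault-free: g1=1, g2=0, g3=1, g4=0, g5=1, g6=0 → 0. Observed 1.
  g1 stuck-at-0: output 1 ✓
  g1 stuck-at-1: output 0 ✗
  g2 stuck-at-0: output 0 ✗
  g2 stuck-at-1: output 0 ✗
  g3 stuck-at-0: output 1 ✓
  g3 stuck-at-1: output 0 ✗
  g4 stuck-at-0: output 0 ✗
  g4 stuck-at-1: output 1 ✓
  g5 stuck-at-0: output 1 ✓
  g5 stuck-at-1: output 0 ✗
  g6 stuck-at-0: output 0 ✗
  g6 stuck-at-1: output 1 ✓
Consistent faults: {g1 stuck-at-0, g3 stuck-at-0, g4 stuck-at-1, g5 stuck-at-0, g6 stuck-at-1} — 5 in all.

5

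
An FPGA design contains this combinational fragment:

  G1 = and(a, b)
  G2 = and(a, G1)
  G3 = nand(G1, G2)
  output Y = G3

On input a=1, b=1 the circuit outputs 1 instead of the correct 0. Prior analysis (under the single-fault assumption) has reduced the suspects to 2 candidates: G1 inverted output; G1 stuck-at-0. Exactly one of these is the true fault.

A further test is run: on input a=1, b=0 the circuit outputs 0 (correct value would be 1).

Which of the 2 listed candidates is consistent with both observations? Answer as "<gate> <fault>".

Evaluate each candidate on input a=1, b=0:
  G1 inverted output: G1=1 [inverted output], G2=1, G3=0 → 0 — matches
  G1 stuck-at-0: G1=0 [stuck-at-0], G2=0, G3=1 → 1 — eliminated
Only G1 inverted output reproduces the observed 0.

G1 inverted output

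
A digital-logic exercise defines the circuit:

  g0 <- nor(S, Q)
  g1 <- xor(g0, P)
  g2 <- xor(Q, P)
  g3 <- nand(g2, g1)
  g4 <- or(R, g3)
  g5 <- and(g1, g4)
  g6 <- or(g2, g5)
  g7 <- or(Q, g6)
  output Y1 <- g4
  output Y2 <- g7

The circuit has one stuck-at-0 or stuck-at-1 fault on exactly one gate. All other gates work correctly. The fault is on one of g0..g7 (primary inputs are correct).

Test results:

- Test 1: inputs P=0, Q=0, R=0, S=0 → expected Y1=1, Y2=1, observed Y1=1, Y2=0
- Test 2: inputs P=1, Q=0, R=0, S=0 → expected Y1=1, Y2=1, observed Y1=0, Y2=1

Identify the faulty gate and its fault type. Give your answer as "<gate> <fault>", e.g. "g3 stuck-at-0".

Fault-free values for test 1 (P=0, Q=0, R=0, S=0): g0=1, g1=1, g2=0, g3=1, g4=1, g5=1, g6=1, g7=1, giving Y1=1, Y2=1. Observed Y1=1, Y2=0.
Test 1: faults giving observed Y1=1, Y2=0 are {g0 stuck-at-0, g1 stuck-at-0, g5 stuck-at-0, g6 stuck-at-0, g7 stuck-at-0}.
Test 2 (P=1, Q=0, R=0, S=0): fault-free g0=1, g1=0, g2=1, g3=1, g4=1, g5=0, g6=1, g7=1 → Y1=1, Y2=1; observed Y1=0, Y2=1. Eliminates g1 stuck-at-0, g5 stuck-at-0, g6 stuck-at-0, g7 stuck-at-0.
Only g0 stuck-at-0 is consistent with every test.

g0 stuck-at-0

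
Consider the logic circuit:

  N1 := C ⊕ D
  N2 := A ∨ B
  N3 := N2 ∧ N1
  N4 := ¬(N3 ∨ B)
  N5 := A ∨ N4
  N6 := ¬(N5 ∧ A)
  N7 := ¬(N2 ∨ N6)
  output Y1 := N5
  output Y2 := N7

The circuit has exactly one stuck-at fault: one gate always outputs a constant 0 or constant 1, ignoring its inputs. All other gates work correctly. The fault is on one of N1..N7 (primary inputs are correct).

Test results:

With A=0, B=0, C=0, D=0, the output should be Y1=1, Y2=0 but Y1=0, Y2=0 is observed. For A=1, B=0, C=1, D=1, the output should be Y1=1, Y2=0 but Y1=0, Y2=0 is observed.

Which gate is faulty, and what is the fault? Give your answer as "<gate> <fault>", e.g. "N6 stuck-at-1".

N5 stuck-at-0

Fault-free values for test 1 (A=0, B=0, C=0, D=0): N1=0, N2=0, N3=0, N4=1, N5=1, N6=1, N7=0, giving Y1=1, Y2=0. Observed Y1=0, Y2=0.
Test 1: faults giving observed Y1=0, Y2=0 are {N3 stuck-at-1, N4 stuck-at-0, N5 stuck-at-0}.
Test 2 (A=1, B=0, C=1, D=1): fault-free N1=0, N2=1, N3=0, N4=1, N5=1, N6=0, N7=0 → Y1=1, Y2=0; observed Y1=0, Y2=0. Eliminates N3 stuck-at-1, N4 stuck-at-0.
Only N5 stuck-at-0 is consistent with every test.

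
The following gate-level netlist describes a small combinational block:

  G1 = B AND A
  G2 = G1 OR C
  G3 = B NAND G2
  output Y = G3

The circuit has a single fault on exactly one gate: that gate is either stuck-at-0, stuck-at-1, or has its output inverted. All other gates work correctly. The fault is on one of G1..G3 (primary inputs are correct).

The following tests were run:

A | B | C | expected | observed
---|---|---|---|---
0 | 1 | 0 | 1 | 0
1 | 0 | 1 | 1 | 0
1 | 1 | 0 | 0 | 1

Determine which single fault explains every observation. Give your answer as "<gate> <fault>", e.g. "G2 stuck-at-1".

Fault-free values for test 1 (A=0, B=1, C=0): G1=0, G2=0, G3=1, giving Y=1. Observed 0.
Test 1: faults giving observed 0 are {G1 stuck-at-1, G1 inverted output, G2 stuck-at-1, G2 inverted output, G3 stuck-at-0, G3 inverted output}.
Test 2 (A=1, B=0, C=1): fault-free G1=0, G2=1, G3=1 → 1; observed 0. Eliminates G1 stuck-at-1, G1 inverted output, G2 stuck-at-1, G2 inverted output.
Test 3 (A=1, B=1, C=0): fault-free G1=1, G2=1, G3=0 → 0; observed 1. Eliminates G3 stuck-at-0.
Only G3 inverted output is consistent with every test.

G3 inverted output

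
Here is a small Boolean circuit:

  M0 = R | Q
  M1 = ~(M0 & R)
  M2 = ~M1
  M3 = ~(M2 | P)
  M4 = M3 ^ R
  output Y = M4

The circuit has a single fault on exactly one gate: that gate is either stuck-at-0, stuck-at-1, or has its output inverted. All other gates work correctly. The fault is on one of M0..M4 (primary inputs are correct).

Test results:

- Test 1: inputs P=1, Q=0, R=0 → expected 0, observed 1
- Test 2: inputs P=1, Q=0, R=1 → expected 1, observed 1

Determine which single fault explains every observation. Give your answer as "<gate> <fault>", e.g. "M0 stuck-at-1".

Fault-free values for test 1 (P=1, Q=0, R=0): M0=0, M1=1, M2=0, M3=0, M4=0, giving Y=0. Observed 1.
Test 1: faults giving observed 1 are {M3 stuck-at-1, M3 inverted output, M4 stuck-at-1, M4 inverted output}.
Test 2 (P=1, Q=0, R=1): fault-free M0=1, M1=0, M2=1, M3=0, M4=1 → 1; observed 1. Eliminates M3 stuck-at-1, M3 inverted output, M4 inverted output.
Only M4 stuck-at-1 is consistent with every test.

M4 stuck-at-1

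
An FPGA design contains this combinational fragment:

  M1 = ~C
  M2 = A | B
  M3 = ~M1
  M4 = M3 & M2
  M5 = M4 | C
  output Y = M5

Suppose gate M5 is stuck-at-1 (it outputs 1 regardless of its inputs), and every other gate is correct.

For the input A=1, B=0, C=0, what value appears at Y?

1

Propagate with M5 forced: M1=1, M2=1, M3=0, M4=0, M5=1 [stuck-at-1].
So Y = 1. (Without the fault it would be 0.)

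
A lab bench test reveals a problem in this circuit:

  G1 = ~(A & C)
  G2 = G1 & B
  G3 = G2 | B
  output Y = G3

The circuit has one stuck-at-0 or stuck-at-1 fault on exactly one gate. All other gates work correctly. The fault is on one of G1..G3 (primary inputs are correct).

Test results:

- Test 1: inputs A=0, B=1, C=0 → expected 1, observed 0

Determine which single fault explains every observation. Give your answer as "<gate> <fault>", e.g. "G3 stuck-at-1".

Fault-free values for test 1 (A=0, B=1, C=0): G1=1, G2=1, G3=1, giving Y=1. Observed 0.
Test 1: faults giving observed 0 are {G3 stuck-at-0}.
Only G3 stuck-at-0 is consistent with every test.

G3 stuck-at-0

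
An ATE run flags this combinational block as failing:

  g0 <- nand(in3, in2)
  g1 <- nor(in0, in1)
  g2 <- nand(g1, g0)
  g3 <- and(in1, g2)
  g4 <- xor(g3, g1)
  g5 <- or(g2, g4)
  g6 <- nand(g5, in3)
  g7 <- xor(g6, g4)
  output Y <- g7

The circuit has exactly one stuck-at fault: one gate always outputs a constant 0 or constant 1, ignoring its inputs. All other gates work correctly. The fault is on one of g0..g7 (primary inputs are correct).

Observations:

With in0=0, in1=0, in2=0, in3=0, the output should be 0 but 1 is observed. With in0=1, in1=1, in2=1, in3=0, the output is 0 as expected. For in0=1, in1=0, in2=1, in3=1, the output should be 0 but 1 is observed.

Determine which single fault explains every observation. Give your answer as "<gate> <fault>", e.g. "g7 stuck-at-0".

Fault-free values for test 1 (in0=0, in1=0, in2=0, in3=0): g0=1, g1=1, g2=0, g3=0, g4=1, g5=1, g6=1, g7=0, giving Y=0. Observed 1.
Test 1: faults giving observed 1 are {g1 stuck-at-0, g3 stuck-at-1, g4 stuck-at-0, g6 stuck-at-0, g7 stuck-at-1}.
Test 2 (in0=1, in1=1, in2=1, in3=0): fault-free g0=1, g1=0, g2=1, g3=1, g4=1, g5=1, g6=1, g7=0 → 0; observed 0. Eliminates g4 stuck-at-0, g6 stuck-at-0, g7 stuck-at-1.
Test 3 (in0=1, in1=0, in2=1, in3=1): fault-free g0=0, g1=0, g2=1, g3=0, g4=0, g5=1, g6=0, g7=0 → 0; observed 1. Eliminates g1 stuck-at-0.
Only g3 stuck-at-1 is consistent with every test.

g3 stuck-at-1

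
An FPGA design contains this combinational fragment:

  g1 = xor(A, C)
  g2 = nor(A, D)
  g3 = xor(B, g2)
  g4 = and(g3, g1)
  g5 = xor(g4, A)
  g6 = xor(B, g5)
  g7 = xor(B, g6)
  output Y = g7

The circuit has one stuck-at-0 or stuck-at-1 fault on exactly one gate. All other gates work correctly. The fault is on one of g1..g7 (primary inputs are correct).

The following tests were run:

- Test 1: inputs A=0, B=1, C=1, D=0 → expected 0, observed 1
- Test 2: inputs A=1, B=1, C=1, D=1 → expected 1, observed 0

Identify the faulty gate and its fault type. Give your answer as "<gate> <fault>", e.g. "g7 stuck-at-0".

g4 stuck-at-1

Fault-free values for test 1 (A=0, B=1, C=1, D=0): g1=1, g2=1, g3=0, g4=0, g5=0, g6=1, g7=0, giving Y=0. Observed 1.
Test 1: faults giving observed 1 are {g2 stuck-at-0, g3 stuck-at-1, g4 stuck-at-1, g5 stuck-at-1, g6 stuck-at-0, g7 stuck-at-1}.
Test 2 (A=1, B=1, C=1, D=1): fault-free g1=0, g2=0, g3=1, g4=0, g5=1, g6=0, g7=1 → 1; observed 0. Eliminates g2 stuck-at-0, g3 stuck-at-1, g5 stuck-at-1, g6 stuck-at-0, g7 stuck-at-1.
Only g4 stuck-at-1 is consistent with every test.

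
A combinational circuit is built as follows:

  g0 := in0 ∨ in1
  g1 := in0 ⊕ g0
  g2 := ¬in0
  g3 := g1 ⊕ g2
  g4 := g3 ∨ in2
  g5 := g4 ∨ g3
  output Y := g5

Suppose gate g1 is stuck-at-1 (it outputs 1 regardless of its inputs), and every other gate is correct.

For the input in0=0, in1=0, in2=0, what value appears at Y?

Propagate with g1 forced: g0=0, g1=1 [stuck-at-1], g2=1, g3=0, g4=0, g5=0.
So Y = 0. (Without the fault it would be 1.)

0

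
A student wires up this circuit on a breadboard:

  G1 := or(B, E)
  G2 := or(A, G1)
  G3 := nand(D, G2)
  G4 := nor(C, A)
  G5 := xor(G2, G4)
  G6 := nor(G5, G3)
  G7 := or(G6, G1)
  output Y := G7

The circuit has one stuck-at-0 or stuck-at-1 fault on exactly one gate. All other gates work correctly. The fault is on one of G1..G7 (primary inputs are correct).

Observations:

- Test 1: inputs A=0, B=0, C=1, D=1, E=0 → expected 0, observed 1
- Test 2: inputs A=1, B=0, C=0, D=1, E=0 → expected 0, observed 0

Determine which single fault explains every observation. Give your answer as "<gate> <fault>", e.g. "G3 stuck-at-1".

Fault-free values for test 1 (A=0, B=0, C=1, D=1, E=0): G1=0, G2=0, G3=1, G4=0, G5=0, G6=0, G7=0, giving Y=0. Observed 1.
Test 1: faults giving observed 1 are {G1 stuck-at-1, G3 stuck-at-0, G6 stuck-at-1, G7 stuck-at-1}.
Test 2 (A=1, B=0, C=0, D=1, E=0): fault-free G1=0, G2=1, G3=0, G4=0, G5=1, G6=0, G7=0 → 0; observed 0. Eliminates G1 stuck-at-1, G6 stuck-at-1, G7 stuck-at-1.
Only G3 stuck-at-0 is consistent with every test.

G3 stuck-at-0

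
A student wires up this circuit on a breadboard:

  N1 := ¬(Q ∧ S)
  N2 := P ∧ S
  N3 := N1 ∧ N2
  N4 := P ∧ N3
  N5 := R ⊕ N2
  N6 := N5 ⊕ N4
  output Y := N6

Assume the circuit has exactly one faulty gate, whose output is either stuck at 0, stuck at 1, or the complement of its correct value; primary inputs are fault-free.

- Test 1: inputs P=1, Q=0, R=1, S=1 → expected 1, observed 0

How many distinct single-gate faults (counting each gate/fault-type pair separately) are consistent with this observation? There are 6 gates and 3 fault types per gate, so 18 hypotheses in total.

10

Fault-free: N1=1, N2=1, N3=1, N4=1, N5=0, N6=1 → 1. Observed 0.
  N1: stuck-at-0, inverted output ✓; others ✗
  N2: none of the 3 fault types match ✗
  N3: stuck-at-0, inverted output ✓; others ✗
  N4: stuck-at-0, inverted output ✓; others ✗
  N5: stuck-at-1, inverted output ✓; others ✗
  N6: stuck-at-0, inverted output ✓; others ✗
Consistent faults: {N1 stuck-at-0, N1 inverted output, N3 stuck-at-0, N3 inverted output, N4 stuck-at-0, N4 inverted output, N5 stuck-at-1, N5 inverted output, N6 stuck-at-0, N6 inverted output} — 10 in all.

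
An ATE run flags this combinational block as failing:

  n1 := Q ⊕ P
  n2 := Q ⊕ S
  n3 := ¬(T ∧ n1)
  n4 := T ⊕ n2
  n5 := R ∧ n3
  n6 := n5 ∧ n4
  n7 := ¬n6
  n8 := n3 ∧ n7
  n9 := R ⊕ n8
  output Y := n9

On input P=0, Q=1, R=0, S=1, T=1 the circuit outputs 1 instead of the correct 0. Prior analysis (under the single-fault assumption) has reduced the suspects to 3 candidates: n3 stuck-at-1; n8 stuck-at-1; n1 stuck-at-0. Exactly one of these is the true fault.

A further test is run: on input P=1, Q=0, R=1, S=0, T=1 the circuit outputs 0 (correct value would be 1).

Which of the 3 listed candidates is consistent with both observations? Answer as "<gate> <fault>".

n8 stuck-at-1

Evaluate each candidate on input P=1, Q=0, R=1, S=0, T=1:
  n3 stuck-at-1: n1=1, n2=0, n3=1 [stuck-at-1], n4=1, n5=1, n6=1, n7=0, n8=0, n9=1 → 1 — eliminated
  n8 stuck-at-1: n1=1, n2=0, n3=0, n4=1, n5=0, n6=0, n7=1, n8=1 [stuck-at-1], n9=0 → 0 — matches
  n1 stuck-at-0: n1=0 [stuck-at-0], n2=0, n3=1, n4=1, n5=1, n6=1, n7=0, n8=0, n9=1 → 1 — eliminated
Only n8 stuck-at-1 reproduces the observed 0.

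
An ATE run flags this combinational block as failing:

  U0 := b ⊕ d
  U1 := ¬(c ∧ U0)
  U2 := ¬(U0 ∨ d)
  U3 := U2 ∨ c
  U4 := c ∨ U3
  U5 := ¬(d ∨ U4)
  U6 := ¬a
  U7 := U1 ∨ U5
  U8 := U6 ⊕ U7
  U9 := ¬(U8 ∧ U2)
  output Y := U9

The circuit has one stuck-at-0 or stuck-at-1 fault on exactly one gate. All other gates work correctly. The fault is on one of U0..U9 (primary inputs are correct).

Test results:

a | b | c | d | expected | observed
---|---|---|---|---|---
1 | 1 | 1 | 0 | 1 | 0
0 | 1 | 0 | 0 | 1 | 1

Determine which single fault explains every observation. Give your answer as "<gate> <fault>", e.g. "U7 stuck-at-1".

Fault-free values for test 1 (a=1, b=1, c=1, d=0): U0=1, U1=0, U2=0, U3=1, U4=1, U5=0, U6=0, U7=0, U8=0, U9=1, giving Y=1. Observed 0.
Test 1: faults giving observed 0 are {U0 stuck-at-0, U9 stuck-at-0}.
Test 2 (a=0, b=1, c=0, d=0): fault-free U0=1, U1=1, U2=0, U3=0, U4=0, U5=1, U6=1, U7=1, U8=0, U9=1 → 1; observed 1. Eliminates U9 stuck-at-0.
Only U0 stuck-at-0 is consistent with every test.

U0 stuck-at-0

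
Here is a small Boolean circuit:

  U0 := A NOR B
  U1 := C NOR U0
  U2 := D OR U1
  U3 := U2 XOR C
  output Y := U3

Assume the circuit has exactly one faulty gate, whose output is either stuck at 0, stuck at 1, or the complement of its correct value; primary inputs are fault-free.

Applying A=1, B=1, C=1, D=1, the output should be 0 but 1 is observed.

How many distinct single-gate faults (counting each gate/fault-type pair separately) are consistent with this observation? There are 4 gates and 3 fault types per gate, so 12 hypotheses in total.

Fault-free: U0=0, U1=0, U2=1, U3=0 → 0. Observed 1.
  U0 stuck-at-0: output 0 ✗
  U0 stuck-at-1: output 0 ✗
  U0 inverted output: output 0 ✗
  U1 stuck-at-0: output 0 ✗
  U1 stuck-at-1: output 0 ✗
  U1 inverted output: output 0 ✗
  U2 stuck-at-0: output 1 ✓
  U2 stuck-at-1: output 0 ✗
  U2 inverted output: output 1 ✓
  U3 stuck-at-0: output 0 ✗
  U3 stuck-at-1: output 1 ✓
  U3 inverted output: output 1 ✓
Consistent faults: {U2 stuck-at-0, U2 inverted output, U3 stuck-at-1, U3 inverted output} — 4 in all.

4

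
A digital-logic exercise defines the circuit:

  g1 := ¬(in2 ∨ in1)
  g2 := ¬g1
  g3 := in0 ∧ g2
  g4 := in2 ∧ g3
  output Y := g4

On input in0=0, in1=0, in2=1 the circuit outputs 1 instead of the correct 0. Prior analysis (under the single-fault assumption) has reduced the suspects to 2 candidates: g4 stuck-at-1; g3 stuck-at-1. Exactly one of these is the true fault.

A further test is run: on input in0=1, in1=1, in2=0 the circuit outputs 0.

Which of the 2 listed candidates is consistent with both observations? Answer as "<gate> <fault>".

Evaluate each candidate on input in0=1, in1=1, in2=0:
  g4 stuck-at-1: g1=0, g2=1, g3=1, g4=1 [stuck-at-1] → 1 — eliminated
  g3 stuck-at-1: g1=0, g2=1, g3=1 [stuck-at-1], g4=0 → 0 — matches
Only g3 stuck-at-1 reproduces the observed 0.

g3 stuck-at-1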